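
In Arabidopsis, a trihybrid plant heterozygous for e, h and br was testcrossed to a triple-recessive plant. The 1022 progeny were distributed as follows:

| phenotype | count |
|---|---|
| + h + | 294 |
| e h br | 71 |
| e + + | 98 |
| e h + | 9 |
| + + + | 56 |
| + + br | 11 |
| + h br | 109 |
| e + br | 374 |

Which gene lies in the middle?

The two most frequent reciprocal classes, e + br and + h +, are the parental types, so the F1 was e + br / + h +.
The two rarest classes, + + br and e h +, are the double crossovers. Comparing them with the parentals, only the e allele has switched, so e is the middle locus and the order is br – e – h.

e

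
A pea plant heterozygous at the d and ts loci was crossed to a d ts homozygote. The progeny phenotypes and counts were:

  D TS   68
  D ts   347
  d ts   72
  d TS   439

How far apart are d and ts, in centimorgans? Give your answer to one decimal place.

The two most frequent classes, D ts (347) and d TS (439), are the parental types, so the F1 was D ts / d TS.
The recombinant classes are D TS and d ts: 68 + 72 = 140.
Recombination frequency = 140/926 = 0.1512 ≈ 15.1%, i.e. 15.1 centimorgans.

15.1 centimorgans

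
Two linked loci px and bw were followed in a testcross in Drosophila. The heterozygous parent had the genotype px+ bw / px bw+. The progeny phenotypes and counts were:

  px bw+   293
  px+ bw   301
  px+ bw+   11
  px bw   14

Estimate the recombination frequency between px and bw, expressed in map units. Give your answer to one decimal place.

The recombinant classes are px+ bw+ and px bw: 11 + 14 = 25.
Recombination frequency = 25/619 = 0.0404 ≈ 4.0%, i.e. 4.0 map units.

4.0 map units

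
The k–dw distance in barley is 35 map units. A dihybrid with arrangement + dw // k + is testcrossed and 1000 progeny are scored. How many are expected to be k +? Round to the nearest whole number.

325

A map distance of 35 map units corresponds to a recombination frequency of 0.350.
The F1 is + dw / k +, so k + is a parental gamete class with expected frequency (1 − r)/2 = 0.650/2 = 0.3250.
Expected number = 0.3250 × 1000 = 325.00 ≈ 325.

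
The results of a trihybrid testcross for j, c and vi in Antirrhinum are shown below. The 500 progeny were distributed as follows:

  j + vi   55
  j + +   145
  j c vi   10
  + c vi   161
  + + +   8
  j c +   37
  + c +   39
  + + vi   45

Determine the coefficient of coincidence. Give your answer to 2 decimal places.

0.80

The two most frequent reciprocal classes, + c vi and j + +, are the parental types, so the F1 was + c vi / j + +.
The two rarest classes, j c vi and + + +, are the double crossovers. Comparing them with the parentals, only the j allele has switched, so j is the middle locus and the order is c – j – vi.
c–j: (82 + 18)/500 = 0.2000; j–vi: (94 + 18)/500 = 0.2240.
Expected DCO frequency = 0.2000 × 0.2240 ≈ 0.04480; observed = 18/500 ≈ 0.03600.
Coefficient of coincidence = 0.03600/0.04480 ≈ 0.80.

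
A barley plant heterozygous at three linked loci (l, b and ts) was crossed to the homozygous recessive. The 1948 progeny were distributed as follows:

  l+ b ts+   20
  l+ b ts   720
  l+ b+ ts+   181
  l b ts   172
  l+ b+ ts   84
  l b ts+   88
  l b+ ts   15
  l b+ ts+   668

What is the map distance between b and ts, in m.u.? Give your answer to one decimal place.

The two most frequent reciprocal classes, l b+ ts+ and l+ b ts, are the parental types, so the F1 was l b+ ts+ / l+ b ts.
The two rarest classes, l b+ ts and l+ b ts+, are the double crossovers. Comparing them with the parentals, only the ts allele has switched, so ts is the middle locus and the order is l – ts – b.
Crossovers in the ts–b interval produce the single-crossover classes l b ts+ and l+ b+ ts (88 + 84 = 172) plus the double crossovers (35).
RF(ts–b) = (172 + 35) / 1948 = 207/1948 = 0.1063 → 10.6 m.u.

10.6 m.u.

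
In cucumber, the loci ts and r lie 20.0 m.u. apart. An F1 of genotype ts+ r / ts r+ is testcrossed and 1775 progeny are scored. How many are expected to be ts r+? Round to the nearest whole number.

710

A map distance of 20.0 m.u. corresponds to a recombination frequency of 0.200.
The F1 is ts+ r / ts r+, so ts r+ is a parental gamete class with expected frequency (1 − r)/2 = 0.800/2 = 0.4000.
Expected number = 0.4000 × 1775 = 710.00 ≈ 710.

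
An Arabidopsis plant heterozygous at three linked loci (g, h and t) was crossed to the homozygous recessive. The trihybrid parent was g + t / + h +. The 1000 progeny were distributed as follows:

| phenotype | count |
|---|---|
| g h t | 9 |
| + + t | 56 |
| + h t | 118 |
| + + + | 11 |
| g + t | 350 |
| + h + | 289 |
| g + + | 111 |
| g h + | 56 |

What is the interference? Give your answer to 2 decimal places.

The two rarest classes, g h t and + + +, are the double crossovers. Comparing them with the parentals, only the h allele has switched, so h is the middle locus and the order is g – h – t.
g–h: (112 + 20)/1000 = 0.1320; h–t: (229 + 20)/1000 = 0.2490.
Expected DCO frequency = 0.1320 × 0.2490 ≈ 0.03287; observed = 20/1000 ≈ 0.02000.
Coefficient of coincidence = 0.02000/0.03287 ≈ 0.61; interference = 1 − 0.61 = 0.39.

0.39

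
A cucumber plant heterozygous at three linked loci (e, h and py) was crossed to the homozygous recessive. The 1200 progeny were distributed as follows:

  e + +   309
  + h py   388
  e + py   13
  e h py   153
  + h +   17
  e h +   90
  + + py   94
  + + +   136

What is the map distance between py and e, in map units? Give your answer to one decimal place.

The two most frequent reciprocal classes, + h py and e + +, are the parental types, so the F1 was + h py / e + +.
The two rarest classes, + h + and e + py, are the double crossovers. Comparing them with the parentals, only the py allele has switched, so py is the middle locus and the order is e – py – h.
Crossovers in the e–py interval produce the single-crossover classes e h py and + + + (153 + 136 = 289) plus the double crossovers (30).
RF(e–py) = (289 + 30) / 1200 = 319/1200 = 0.2658 → 26.6 map units.

26.6 map units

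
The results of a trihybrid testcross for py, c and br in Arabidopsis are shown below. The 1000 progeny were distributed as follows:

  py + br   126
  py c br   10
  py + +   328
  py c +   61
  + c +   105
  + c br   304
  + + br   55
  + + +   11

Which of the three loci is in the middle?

The two most frequent reciprocal classes, py + + and + c br, are the parental types, so the F1 was py + + / + c br.
The two rarest classes, + + + and py c br, are the double crossovers. Comparing them with the parentals, only the py allele has switched, so py is the middle locus and the order is br – py – c.

py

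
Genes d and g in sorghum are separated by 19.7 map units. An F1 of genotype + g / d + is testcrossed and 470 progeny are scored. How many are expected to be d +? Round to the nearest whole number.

189

A map distance of 19.7 map units corresponds to a recombination frequency of 0.197.
The F1 is + g / d +, so d + is a parental gamete class with expected frequency (1 − r)/2 = 0.803/2 = 0.4015.
Expected number = 0.4015 × 470 = 188.71 ≈ 189.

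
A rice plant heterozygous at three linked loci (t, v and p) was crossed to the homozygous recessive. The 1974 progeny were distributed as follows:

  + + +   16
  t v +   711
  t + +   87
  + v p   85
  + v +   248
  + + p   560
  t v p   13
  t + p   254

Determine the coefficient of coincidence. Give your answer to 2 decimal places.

0.54

The two most frequent reciprocal classes, t v + and + + p, are the parental types, so the F1 was t v + / + + p.
The two rarest classes, t v p and + + +, are the double crossovers. Comparing them with the parentals, only the p allele has switched, so p is the middle locus and the order is t – p – v.
t–p: (502 + 29)/1974 = 0.2690; p–v: (172 + 29)/1974 = 0.1018.
Expected DCO frequency = 0.2690 × 0.1018 ≈ 0.02738; observed = 29/1974 ≈ 0.01469.
Coefficient of coincidence = 0.01469/0.02738 ≈ 0.54.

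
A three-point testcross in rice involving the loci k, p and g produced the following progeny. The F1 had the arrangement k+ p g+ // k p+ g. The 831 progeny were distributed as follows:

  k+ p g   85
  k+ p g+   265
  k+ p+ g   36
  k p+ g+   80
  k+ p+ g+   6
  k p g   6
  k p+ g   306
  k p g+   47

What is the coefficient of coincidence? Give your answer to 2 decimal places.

0.59

The two rarest classes, k+ p+ g+ and k p g, are the double crossovers. Comparing them with the parentals, only the p allele has switched, so p is the middle locus and the order is k – p – g.
k–p: (83 + 12)/831 = 0.1143; p–g: (165 + 12)/831 = 0.2130.
Expected DCO frequency = 0.1143 × 0.2130 ≈ 0.02435; observed = 12/831 ≈ 0.01444.
Coefficient of coincidence = 0.01444/0.02435 ≈ 0.59.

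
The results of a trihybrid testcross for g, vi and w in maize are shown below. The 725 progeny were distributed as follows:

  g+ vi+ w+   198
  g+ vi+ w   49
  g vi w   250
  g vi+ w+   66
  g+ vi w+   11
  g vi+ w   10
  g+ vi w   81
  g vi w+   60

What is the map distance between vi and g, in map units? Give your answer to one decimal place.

The two most frequent reciprocal classes, g+ vi+ w+ and g vi w, are the parental types, so the F1 was g+ vi+ w+ / g vi w.
The two rarest classes, g+ vi w+ and g vi+ w, are the double crossovers. Comparing them with the parentals, only the vi allele has switched, so vi is the middle locus and the order is g – vi – w.
Crossovers in the g–vi interval produce the single-crossover classes g vi+ w+ and g+ vi w (66 + 81 = 147) plus the double crossovers (21).
RF(g–vi) = (147 + 21) / 725 = 168/725 = 0.2317 → 23.2 map units.

23.2 map units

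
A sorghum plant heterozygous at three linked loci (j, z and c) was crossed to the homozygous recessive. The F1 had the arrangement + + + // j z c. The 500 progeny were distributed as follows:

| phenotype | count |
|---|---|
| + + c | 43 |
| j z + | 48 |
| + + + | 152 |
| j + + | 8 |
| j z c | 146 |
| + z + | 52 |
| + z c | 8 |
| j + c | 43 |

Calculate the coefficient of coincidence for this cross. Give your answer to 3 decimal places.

0.674

The two rarest classes, j + + and + z c, are the double crossovers. Comparing them with the parentals, only the j allele has switched, so j is the middle locus and the order is z – j – c.
z–j: (95 + 16)/500 = 0.2220; j–c: (91 + 16)/500 = 0.2140.
Expected DCO frequency = 0.2220 × 0.2140 ≈ 0.04751; observed = 16/500 ≈ 0.03200.
Coefficient of coincidence = 0.03200/0.04751 ≈ 0.674.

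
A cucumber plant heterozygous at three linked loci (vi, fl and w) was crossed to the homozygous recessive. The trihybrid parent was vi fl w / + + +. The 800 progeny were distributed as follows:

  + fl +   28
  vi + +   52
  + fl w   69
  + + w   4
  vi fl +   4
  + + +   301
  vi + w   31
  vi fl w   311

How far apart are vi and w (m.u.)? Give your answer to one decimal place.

16.1 m.u.

The two rarest classes, vi fl + and + + w, are the double crossovers. Comparing them with the parentals, only the w allele has switched, so w is the middle locus and the order is vi – w – fl.
Crossovers in the vi–w interval produce the single-crossover classes + fl w and vi + + (69 + 52 = 121) plus the double crossovers (8).
RF(vi–w) = (121 + 8) / 800 = 129/800 = 0.1613 → 16.1 m.u.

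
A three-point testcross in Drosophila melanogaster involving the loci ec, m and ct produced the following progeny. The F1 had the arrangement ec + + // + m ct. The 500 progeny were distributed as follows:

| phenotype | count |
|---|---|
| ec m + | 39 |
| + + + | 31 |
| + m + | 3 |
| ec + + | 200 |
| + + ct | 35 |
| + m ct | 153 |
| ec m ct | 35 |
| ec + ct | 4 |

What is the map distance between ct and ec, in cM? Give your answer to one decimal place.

14.6 cM

The two rarest classes, ec + ct and + m +, are the double crossovers. Comparing them with the parentals, only the ct allele has switched, so ct is the middle locus and the order is m – ct – ec.
Crossovers in the ct–ec interval produce the single-crossover classes + + + and ec m ct (31 + 35 = 66) plus the double crossovers (7).
RF(ct–ec) = (66 + 7) / 500 = 73/500 = 0.1460 → 14.6 cM.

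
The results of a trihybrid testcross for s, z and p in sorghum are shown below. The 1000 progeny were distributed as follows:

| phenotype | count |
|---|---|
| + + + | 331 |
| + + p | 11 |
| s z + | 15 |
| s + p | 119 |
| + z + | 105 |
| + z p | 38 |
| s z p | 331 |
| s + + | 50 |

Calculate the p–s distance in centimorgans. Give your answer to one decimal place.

11.4 centimorgans

The two most frequent reciprocal classes, + + + and s z p, are the parental types, so the F1 was + + + / s z p.
The two rarest classes, + + p and s z +, are the double crossovers. Comparing them with the parentals, only the p allele has switched, so p is the middle locus and the order is s – p – z.
Crossovers in the s–p interval produce the single-crossover classes s + + and + z p (50 + 38 = 88) plus the double crossovers (26).
RF(s–p) = (88 + 26) / 1000 = 114/1000 = 0.1140 → 11.4 centimorgans.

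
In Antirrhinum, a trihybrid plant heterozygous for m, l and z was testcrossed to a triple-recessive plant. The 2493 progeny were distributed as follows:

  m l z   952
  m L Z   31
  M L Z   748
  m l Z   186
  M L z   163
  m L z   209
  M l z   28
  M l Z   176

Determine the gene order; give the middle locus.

The two most frequent reciprocal classes, m l z and M L Z, are the parental types, so the F1 was m l z / M L Z.
The two rarest classes, M l z and m L Z, are the double crossovers. Comparing them with the parentals, only the m allele has switched, so m is the middle locus and the order is l – m – z.

m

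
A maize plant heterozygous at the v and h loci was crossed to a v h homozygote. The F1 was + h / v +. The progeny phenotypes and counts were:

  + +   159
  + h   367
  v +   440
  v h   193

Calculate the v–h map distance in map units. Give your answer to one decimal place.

30.4 map units

The recombinant classes are + + and v h: 159 + 193 = 352.
Recombination frequency = 352/1159 = 0.3037 ≈ 30.4%, i.e. 30.4 map units.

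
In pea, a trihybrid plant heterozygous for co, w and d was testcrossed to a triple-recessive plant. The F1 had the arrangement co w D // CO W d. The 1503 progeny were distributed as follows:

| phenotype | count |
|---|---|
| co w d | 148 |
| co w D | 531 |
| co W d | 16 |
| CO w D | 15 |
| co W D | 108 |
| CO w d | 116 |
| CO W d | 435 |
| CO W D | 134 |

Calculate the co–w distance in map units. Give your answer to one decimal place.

The two rarest classes, CO w D and co W d, are the double crossovers. Comparing them with the parentals, only the co allele has switched, so co is the middle locus and the order is w – co – d.
Crossovers in the w–co interval produce the single-crossover classes co W D and CO w d (108 + 116 = 224) plus the double crossovers (31).
RF(w–co) = (224 + 31) / 1503 = 255/1503 = 0.1697 → 17.0 map units.

17.0 map units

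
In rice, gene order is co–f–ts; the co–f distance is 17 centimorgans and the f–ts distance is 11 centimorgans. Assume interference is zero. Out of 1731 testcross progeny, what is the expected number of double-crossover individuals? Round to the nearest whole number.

Map distances give recombination frequencies of 0.170 and 0.110 for the two intervals.
With no interference, expected double-crossover frequency = 0.170 × 0.110 = 0.01870.
Expected number = 0.01870 × 1731 = 32.37 ≈ 32.

32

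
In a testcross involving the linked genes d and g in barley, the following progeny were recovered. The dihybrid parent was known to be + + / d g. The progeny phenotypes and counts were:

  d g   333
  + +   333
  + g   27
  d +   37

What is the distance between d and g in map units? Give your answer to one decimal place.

The recombinant classes are + g and d +: 27 + 37 = 64.
Recombination frequency = 64/730 = 0.0877 ≈ 8.8%, i.e. 8.8 map units.

8.8 map units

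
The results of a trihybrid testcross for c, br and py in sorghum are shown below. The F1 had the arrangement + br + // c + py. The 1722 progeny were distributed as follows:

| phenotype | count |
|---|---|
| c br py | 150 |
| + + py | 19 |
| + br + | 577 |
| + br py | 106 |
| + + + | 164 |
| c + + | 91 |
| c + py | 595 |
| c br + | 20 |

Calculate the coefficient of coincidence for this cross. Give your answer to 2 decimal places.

The two rarest classes, c br + and + + py, are the double crossovers. Comparing them with the parentals, only the c allele has switched, so c is the middle locus and the order is py – c – br.
py–c: (197 + 39)/1722 = 0.1370; c–br: (314 + 39)/1722 = 0.2050.
Expected DCO frequency = 0.1370 × 0.2050 ≈ 0.02808; observed = 39/1722 ≈ 0.02265.
Coefficient of coincidence = 0.02265/0.02808 ≈ 0.81.

0.81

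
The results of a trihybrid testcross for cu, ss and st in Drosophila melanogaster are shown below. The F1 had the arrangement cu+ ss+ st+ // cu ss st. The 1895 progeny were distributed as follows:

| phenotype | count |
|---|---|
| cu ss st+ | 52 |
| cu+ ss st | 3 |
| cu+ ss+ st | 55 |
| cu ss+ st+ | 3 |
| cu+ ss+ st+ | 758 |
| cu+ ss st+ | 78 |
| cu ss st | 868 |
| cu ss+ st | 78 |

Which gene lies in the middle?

The two rarest classes, cu ss+ st+ and cu+ ss st, are the double crossovers. Comparing them with the parentals, only the cu allele has switched, so cu is the middle locus and the order is ss – cu – st.

cu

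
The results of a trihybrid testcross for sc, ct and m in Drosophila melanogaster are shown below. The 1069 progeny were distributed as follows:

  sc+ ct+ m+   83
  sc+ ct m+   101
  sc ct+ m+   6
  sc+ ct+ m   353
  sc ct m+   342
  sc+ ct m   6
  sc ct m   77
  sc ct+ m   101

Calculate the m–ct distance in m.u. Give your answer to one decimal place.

16.1 m.u.

The two most frequent reciprocal classes, sc+ ct+ m and sc ct m+, are the parental types, so the F1 was sc+ ct+ m / sc ct m+.
The two rarest classes, sc+ ct m and sc ct+ m+, are the double crossovers. Comparing them with the parentals, only the ct allele has switched, so ct is the middle locus and the order is m – ct – sc.
Crossovers in the m–ct interval produce the single-crossover classes sc+ ct+ m+ and sc ct m (83 + 77 = 160) plus the double crossovers (12).
RF(m–ct) = (160 + 12) / 1069 = 172/1069 = 0.1609 → 16.1 m.u.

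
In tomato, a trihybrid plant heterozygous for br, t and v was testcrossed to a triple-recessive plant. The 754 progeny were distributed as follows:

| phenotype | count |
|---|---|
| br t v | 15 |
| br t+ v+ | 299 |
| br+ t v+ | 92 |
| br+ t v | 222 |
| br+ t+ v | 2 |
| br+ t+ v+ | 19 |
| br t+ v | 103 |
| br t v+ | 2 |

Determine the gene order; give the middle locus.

The two most frequent reciprocal classes, br t+ v+ and br+ t v, are the parental types, so the F1 was br t+ v+ / br+ t v.
The two rarest classes, br t v+ and br+ t+ v, are the double crossovers. Comparing them with the parentals, only the t allele has switched, so t is the middle locus and the order is v – t – br.

t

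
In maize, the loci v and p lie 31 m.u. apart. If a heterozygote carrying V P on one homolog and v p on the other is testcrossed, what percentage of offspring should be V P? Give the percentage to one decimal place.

34.5%

A map distance of 31 m.u. corresponds to a recombination frequency of 0.310.
The F1 is V P / v p, so V P is a parental gamete class with expected frequency (1 − r)/2 = 0.690/2 = 0.3450.
That is 0.3450 = 34.5% of the progeny.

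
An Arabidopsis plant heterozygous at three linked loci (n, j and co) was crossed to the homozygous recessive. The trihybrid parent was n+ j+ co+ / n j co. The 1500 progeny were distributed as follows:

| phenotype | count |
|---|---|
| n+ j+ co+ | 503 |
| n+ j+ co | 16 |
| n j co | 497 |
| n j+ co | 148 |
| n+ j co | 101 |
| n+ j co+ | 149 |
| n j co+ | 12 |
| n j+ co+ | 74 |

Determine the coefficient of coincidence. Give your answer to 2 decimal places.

The two rarest classes, n+ j+ co and n j co+, are the double crossovers. Comparing them with the parentals, only the co allele has switched, so co is the middle locus and the order is j – co – n.
j–co: (297 + 28)/1500 = 0.2167; co–n: (175 + 28)/1500 = 0.1353.
Expected DCO frequency = 0.2167 × 0.1353 ≈ 0.02932; observed = 28/1500 ≈ 0.01867.
Coefficient of coincidence = 0.01867/0.02932 ≈ 0.64.

0.64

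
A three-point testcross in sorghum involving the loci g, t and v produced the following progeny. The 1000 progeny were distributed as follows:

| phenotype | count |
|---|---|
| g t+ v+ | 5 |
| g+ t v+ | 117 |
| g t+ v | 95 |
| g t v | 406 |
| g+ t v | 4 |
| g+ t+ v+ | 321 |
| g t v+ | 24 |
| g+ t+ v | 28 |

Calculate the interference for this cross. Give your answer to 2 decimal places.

The two most frequent reciprocal classes, g t v and g+ t+ v+, are the parental types, so the F1 was g t v / g+ t+ v+.
The two rarest classes, g+ t v and g t+ v+, are the double crossovers. Comparing them with the parentals, only the g allele has switched, so g is the middle locus and the order is v – g – t.
v–g: (52 + 9)/1000 = 0.0610; g–t: (212 + 9)/1000 = 0.2210.
Expected DCO frequency = 0.0610 × 0.2210 ≈ 0.01348; observed = 9/1000 ≈ 0.00900.
Coefficient of coincidence = 0.00900/0.01348 ≈ 0.67; interference = 1 − 0.67 = 0.33.

0.33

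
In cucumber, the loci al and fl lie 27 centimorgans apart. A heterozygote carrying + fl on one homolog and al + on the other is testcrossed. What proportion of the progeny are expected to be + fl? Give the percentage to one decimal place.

A map distance of 27 centimorgans corresponds to a recombination frequency of 0.270.
The F1 is + fl / al +, so + fl is a parental gamete class with expected frequency (1 − r)/2 = 0.730/2 = 0.3650.
That is 0.3650 = 36.5% of the progeny.

36.5%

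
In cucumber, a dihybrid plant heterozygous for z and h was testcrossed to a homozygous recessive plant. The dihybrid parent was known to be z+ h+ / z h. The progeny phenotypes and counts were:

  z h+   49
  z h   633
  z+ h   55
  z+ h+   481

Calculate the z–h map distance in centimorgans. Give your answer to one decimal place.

The recombinant classes are z+ h and z h+: 55 + 49 = 104.
Recombination frequency = 104/1218 = 0.0854 ≈ 8.5%, i.e. 8.5 centimorgans.

8.5 centimorgans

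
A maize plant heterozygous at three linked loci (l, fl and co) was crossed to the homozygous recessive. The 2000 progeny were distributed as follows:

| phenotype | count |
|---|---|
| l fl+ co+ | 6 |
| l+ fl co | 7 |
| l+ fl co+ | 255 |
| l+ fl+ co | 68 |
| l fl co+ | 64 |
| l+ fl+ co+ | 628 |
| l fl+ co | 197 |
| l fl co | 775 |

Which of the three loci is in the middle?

The two most frequent reciprocal classes, l fl co and l+ fl+ co+, are the parental types, so the F1 was l fl co / l+ fl+ co+.
The two rarest classes, l+ fl co and l fl+ co+, are the double crossovers. Comparing them with the parentals, only the l allele has switched, so l is the middle locus and the order is co – l – fl.

l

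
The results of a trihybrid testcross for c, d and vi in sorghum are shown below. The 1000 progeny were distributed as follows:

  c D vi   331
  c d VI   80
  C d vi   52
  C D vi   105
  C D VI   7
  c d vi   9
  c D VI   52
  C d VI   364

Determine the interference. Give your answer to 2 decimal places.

The two most frequent reciprocal classes, c D vi and C d VI, are the parental types, so the F1 was c D vi / C d VI.
The two rarest classes, c d vi and C D VI, are the double crossovers. Comparing them with the parentals, only the d allele has switched, so d is the middle locus and the order is c – d – vi.
c–d: (185 + 16)/1000 = 0.2010; d–vi: (104 + 16)/1000 = 0.1200.
Expected DCO frequency = 0.2010 × 0.1200 ≈ 0.02412; observed = 16/1000 ≈ 0.01600.
Coefficient of coincidence = 0.01600/0.02412 ≈ 0.66; interference = 1 − 0.66 = 0.34.

0.34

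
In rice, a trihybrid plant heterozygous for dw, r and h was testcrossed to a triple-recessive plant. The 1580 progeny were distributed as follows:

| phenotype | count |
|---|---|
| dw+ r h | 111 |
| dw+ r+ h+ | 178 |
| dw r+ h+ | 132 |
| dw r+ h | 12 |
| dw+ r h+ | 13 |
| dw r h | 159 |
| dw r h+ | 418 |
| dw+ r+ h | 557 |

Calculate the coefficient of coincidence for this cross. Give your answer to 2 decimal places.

0.41

The two most frequent reciprocal classes, dw+ r+ h and dw r h+, are the parental types, so the F1 was dw+ r+ h / dw r h+.
The two rarest classes, dw r+ h and dw+ r h+, are the double crossovers. Comparing them with the parentals, only the dw allele has switched, so dw is the middle locus and the order is r – dw – h.
r–dw: (243 + 25)/1580 = 0.1696; dw–h: (337 + 25)/1580 = 0.2291.
Expected DCO frequency = 0.1696 × 0.2291 ≈ 0.03886; observed = 25/1580 ≈ 0.01582.
Coefficient of coincidence = 0.01582/0.03886 ≈ 0.41.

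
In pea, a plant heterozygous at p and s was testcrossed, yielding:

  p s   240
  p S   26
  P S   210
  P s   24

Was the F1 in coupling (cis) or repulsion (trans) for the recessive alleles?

cis

The two most frequent classes are P S (210) and p s (240); these are the parental (non-recombinant) types.
So the F1 carried P S on one chromosome and p s on the other — the recessive alleles are on the same chromosome (cis / coupling).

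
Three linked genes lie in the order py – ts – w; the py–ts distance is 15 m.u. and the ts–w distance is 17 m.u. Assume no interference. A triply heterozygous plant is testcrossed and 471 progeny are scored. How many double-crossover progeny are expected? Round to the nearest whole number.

12

Map distances give recombination frequencies of 0.150 and 0.170 for the two intervals.
With no interference, expected double-crossover frequency = 0.150 × 0.170 = 0.02550.
Expected number = 0.02550 × 471 = 12.01 ≈ 12.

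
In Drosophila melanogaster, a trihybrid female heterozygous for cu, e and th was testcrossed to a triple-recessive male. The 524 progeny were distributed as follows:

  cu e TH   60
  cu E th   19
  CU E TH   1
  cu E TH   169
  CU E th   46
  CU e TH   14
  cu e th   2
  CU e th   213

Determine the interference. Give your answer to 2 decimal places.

The two most frequent reciprocal classes, CU e th and cu E TH, are the parental types, so the F1 was CU e th / cu E TH.
The two rarest classes, cu e th and CU E TH, are the double crossovers. Comparing them with the parentals, only the cu allele has switched, so cu is the middle locus and the order is th – cu – e.
th–cu: (33 + 3)/524 = 0.0687; cu–e: (106 + 3)/524 = 0.2080.
Expected DCO frequency = 0.0687 × 0.2080 ≈ 0.01429; observed = 3/524 ≈ 0.00573.
Coefficient of coincidence = 0.00573/0.01429 ≈ 0.40; interference = 1 − 0.40 = 0.60.

0.60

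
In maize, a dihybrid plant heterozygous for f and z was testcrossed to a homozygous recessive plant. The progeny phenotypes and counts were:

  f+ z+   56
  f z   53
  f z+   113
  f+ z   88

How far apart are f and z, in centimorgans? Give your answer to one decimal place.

35.2 centimorgans

The two most frequent classes, f+ z (88) and f z+ (113), are the parental types, so the F1 was f+ z / f z+.
The recombinant classes are f+ z+ and f z: 56 + 53 = 109.
Recombination frequency = 109/310 = 0.3516 ≈ 35.2%, i.e. 35.2 centimorgans.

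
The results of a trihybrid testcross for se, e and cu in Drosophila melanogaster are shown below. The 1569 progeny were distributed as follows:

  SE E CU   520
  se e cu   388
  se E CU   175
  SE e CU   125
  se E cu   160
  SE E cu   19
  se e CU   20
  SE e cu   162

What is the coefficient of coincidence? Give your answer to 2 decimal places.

0.50

The two most frequent reciprocal classes, SE E CU and se e cu, are the parental types, so the F1 was SE E CU / se e cu.
The two rarest classes, SE E cu and se e CU, are the double crossovers. Comparing them with the parentals, only the cu allele has switched, so cu is the middle locus and the order is se – cu – e.
se–cu: (337 + 39)/1569 = 0.2396; cu–e: (285 + 39)/1569 = 0.2065.
Expected DCO frequency = 0.2396 × 0.2065 ≈ 0.04948; observed = 39/1569 ≈ 0.02486.
Coefficient of coincidence = 0.02486/0.04948 ≈ 0.50.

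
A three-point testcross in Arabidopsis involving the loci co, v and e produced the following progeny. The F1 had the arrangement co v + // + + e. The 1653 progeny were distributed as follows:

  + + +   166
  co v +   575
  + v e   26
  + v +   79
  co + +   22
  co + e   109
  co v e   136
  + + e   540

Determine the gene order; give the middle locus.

v

The two rarest classes, co + + and + v e, are the double crossovers. Comparing them with the parentals, only the v allele has switched, so v is the middle locus and the order is e – v – co.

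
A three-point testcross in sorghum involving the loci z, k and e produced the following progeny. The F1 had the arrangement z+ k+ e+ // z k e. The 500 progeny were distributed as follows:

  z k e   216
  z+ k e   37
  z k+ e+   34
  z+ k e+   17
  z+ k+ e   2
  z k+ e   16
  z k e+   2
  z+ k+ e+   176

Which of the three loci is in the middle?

The two rarest classes, z+ k+ e and z k e+, are the double crossovers. Comparing them with the parentals, only the e allele has switched, so e is the middle locus and the order is k – e – z.

e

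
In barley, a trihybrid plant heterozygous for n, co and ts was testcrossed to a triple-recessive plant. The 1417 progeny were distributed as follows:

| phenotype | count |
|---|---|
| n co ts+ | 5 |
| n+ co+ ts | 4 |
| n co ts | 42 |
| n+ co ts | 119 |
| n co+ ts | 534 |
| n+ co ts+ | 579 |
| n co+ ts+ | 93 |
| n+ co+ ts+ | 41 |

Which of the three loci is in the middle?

The two most frequent reciprocal classes, n co+ ts and n+ co ts+, are the parental types, so the F1 was n co+ ts / n+ co ts+.
The two rarest classes, n+ co+ ts and n co ts+, are the double crossovers. Comparing them with the parentals, only the n allele has switched, so n is the middle locus and the order is co – n – ts.

n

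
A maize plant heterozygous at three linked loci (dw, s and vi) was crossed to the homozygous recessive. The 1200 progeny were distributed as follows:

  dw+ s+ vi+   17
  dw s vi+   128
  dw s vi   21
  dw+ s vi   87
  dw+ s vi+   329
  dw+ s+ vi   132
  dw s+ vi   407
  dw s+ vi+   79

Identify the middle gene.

The two most frequent reciprocal classes, dw s+ vi and dw+ s vi+, are the parental types, so the F1 was dw s+ vi / dw+ s vi+.
The two rarest classes, dw s vi and dw+ s+ vi+, are the double crossovers. Comparing them with the parentals, only the s allele has switched, so s is the middle locus and the order is vi – s – dw.

s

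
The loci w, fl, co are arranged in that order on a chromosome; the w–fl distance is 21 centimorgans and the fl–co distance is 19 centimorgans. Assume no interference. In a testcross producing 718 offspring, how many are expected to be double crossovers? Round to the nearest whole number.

Map distances give recombination frequencies of 0.210 and 0.190 for the two intervals.
With no interference, expected double-crossover frequency = 0.210 × 0.190 = 0.03990.
Expected number = 0.03990 × 718 = 28.65 ≈ 29.

29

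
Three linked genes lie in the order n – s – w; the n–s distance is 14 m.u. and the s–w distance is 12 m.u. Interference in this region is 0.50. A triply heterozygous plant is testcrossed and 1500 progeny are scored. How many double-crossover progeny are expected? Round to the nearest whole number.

Map distances give recombination frequencies of 0.140 and 0.120 for the two intervals.
With interference 0.50 (so coincidence = 0.50), expected double-crossover frequency = 0.140 × 0.120 × 0.50 = 0.00840.
Expected number = 0.00840 × 1500 = 12.60 ≈ 13.

13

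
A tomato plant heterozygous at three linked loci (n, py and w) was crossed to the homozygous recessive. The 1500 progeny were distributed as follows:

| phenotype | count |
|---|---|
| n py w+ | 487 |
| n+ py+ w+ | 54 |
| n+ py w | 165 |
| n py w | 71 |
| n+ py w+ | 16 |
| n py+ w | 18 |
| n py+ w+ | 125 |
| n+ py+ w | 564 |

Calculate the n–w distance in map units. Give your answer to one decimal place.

10.6 map units

The two most frequent reciprocal classes, n py w+ and n+ py+ w, are the parental types, so the F1 was n py w+ / n+ py+ w.
The two rarest classes, n+ py w+ and n py+ w, are the double crossovers. Comparing them with the parentals, only the n allele has switched, so n is the middle locus and the order is py – n – w.
Crossovers in the n–w interval produce the single-crossover classes n py w and n+ py+ w+ (71 + 54 = 125) plus the double crossovers (34).
RF(n–w) = (125 + 34) / 1500 = 159/1500 = 0.1060 → 10.6 map units.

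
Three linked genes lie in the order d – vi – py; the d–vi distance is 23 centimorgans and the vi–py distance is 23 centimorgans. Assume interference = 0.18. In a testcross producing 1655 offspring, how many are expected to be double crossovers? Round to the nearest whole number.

Map distances give recombination frequencies of 0.230 and 0.230 for the two intervals.
With interference 0.18 (so coincidence = 0.82), expected double-crossover frequency = 0.230 × 0.230 × 0.82 = 0.04338.
Expected number = 0.04338 × 1655 = 71.79 ≈ 72.

72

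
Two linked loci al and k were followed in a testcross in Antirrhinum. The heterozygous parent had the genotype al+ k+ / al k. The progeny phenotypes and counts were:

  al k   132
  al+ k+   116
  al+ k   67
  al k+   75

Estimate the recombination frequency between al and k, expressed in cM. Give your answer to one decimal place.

The recombinant classes are al+ k and al k+: 67 + 75 = 142.
Recombination frequency = 142/390 = 0.3641 ≈ 36.4%, i.e. 36.4 cM.

36.4 cM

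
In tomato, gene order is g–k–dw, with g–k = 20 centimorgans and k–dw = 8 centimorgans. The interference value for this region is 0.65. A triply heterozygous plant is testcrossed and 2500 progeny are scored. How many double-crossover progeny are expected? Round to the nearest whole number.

14

Map distances give recombination frequencies of 0.200 and 0.080 for the two intervals.
With interference 0.65 (so coincidence = 0.35), expected double-crossover frequency = 0.200 × 0.080 × 0.35 = 0.00560.
Expected number = 0.00560 × 2500 = 14.00 ≈ 14.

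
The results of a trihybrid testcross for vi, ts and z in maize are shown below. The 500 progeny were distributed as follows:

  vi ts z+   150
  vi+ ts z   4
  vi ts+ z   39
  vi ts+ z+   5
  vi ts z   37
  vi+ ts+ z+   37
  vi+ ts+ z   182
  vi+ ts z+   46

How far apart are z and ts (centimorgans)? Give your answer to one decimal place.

16.6 centimorgans

The two most frequent reciprocal classes, vi+ ts+ z and vi ts z+, are the parental types, so the F1 was vi+ ts+ z / vi ts z+.
The two rarest classes, vi+ ts z and vi ts+ z+, are the double crossovers. Comparing them with the parentals, only the ts allele has switched, so ts is the middle locus and the order is vi – ts – z.
Crossovers in the ts–z interval produce the single-crossover classes vi+ ts+ z+ and vi ts z (37 + 37 = 74) plus the double crossovers (9).
RF(ts–z) = (74 + 9) / 500 = 83/500 = 0.1660 → 16.6 centimorgans.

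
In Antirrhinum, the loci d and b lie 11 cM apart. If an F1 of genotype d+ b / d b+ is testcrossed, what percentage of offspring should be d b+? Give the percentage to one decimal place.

44.5%

A map distance of 11 cM corresponds to a recombination frequency of 0.110.
The F1 is d+ b / d b+, so d b+ is a parental gamete class with expected frequency (1 − r)/2 = 0.890/2 = 0.4450.
That is 0.4450 = 44.5% of the progeny.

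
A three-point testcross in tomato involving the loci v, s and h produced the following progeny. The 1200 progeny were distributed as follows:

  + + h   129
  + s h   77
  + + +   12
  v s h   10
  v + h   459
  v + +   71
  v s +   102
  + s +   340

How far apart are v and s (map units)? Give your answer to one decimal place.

21.1 map units

The two most frequent reciprocal classes, v + h and + s +, are the parental types, so the F1 was v + h / + s +.
The two rarest classes, v s h and + + +, are the double crossovers. Comparing them with the parentals, only the s allele has switched, so s is the middle locus and the order is h – s – v.
Crossovers in the s–v interval produce the single-crossover classes + + h and v s + (129 + 102 = 231) plus the double crossovers (22).
RF(s–v) = (231 + 22) / 1200 = 253/1200 = 0.2108 → 21.1 map units.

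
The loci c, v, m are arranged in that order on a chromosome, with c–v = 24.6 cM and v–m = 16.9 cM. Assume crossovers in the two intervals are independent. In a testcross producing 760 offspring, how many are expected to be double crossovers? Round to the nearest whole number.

32

Map distances give recombination frequencies of 0.246 and 0.169 for the two intervals.
With no interference, expected double-crossover frequency = 0.246 × 0.169 = 0.04157.
Expected number = 0.04157 × 760 = 31.60 ≈ 32.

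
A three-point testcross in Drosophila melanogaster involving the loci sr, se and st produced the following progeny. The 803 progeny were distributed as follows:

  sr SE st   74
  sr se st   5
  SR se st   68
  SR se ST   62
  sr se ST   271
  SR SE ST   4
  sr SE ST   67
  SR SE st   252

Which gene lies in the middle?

The two most frequent reciprocal classes, sr se ST and SR SE st, are the parental types, so the F1 was sr se ST / SR SE st.
The two rarest classes, sr se st and SR SE ST, are the double crossovers. Comparing them with the parentals, only the st allele has switched, so st is the middle locus and the order is se – st – sr.

st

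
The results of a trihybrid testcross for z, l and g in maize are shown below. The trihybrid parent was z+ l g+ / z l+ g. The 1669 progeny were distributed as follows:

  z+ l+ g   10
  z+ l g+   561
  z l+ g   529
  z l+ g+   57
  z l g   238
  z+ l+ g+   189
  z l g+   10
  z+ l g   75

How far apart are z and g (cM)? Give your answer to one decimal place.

The two rarest classes, z l g+ and z+ l+ g, are the double crossovers. Comparing them with the parentals, only the z allele has switched, so z is the middle locus and the order is g – z – l.
Crossovers in the g–z interval produce the single-crossover classes z+ l g and z l+ g+ (75 + 57 = 132) plus the double crossovers (20).
RF(g–z) = (132 + 20) / 1669 = 152/1669 = 0.0911 → 9.1 cM.

9.1 cM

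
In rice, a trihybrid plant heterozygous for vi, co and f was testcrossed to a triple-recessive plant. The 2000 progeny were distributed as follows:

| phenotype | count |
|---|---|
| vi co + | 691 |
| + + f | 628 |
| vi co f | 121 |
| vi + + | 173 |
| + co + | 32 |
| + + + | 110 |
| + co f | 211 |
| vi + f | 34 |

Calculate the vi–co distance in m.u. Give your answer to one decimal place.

The two most frequent reciprocal classes, + + f and vi co +, are the parental types, so the F1 was + + f / vi co +.
The two rarest classes, vi + f and + co +, are the double crossovers. Comparing them with the parentals, only the vi allele has switched, so vi is the middle locus and the order is co – vi – f.
Crossovers in the co–vi interval produce the single-crossover classes + co f and vi + + (211 + 173 = 384) plus the double crossovers (66).
RF(co–vi) = (384 + 66) / 2000 = 450/2000 = 0.2250 → 22.5 m.u.

22.5 m.u.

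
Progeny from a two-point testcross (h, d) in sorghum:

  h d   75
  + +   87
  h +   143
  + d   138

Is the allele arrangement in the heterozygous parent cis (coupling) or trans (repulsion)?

The two most frequent classes are + d (138) and h + (143); these are the parental (non-recombinant) types.
So the F1 carried + d on one chromosome and h + on the other — the recessive alleles are on opposite chromosomes (trans / repulsion).

trans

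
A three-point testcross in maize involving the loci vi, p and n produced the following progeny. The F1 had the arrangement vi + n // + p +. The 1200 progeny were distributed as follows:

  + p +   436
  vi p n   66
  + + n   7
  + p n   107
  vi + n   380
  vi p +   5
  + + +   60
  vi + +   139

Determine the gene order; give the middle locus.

vi

The two rarest classes, + + n and vi p +, are the double crossovers. Comparing them with the parentals, only the vi allele has switched, so vi is the middle locus and the order is p – vi – n.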